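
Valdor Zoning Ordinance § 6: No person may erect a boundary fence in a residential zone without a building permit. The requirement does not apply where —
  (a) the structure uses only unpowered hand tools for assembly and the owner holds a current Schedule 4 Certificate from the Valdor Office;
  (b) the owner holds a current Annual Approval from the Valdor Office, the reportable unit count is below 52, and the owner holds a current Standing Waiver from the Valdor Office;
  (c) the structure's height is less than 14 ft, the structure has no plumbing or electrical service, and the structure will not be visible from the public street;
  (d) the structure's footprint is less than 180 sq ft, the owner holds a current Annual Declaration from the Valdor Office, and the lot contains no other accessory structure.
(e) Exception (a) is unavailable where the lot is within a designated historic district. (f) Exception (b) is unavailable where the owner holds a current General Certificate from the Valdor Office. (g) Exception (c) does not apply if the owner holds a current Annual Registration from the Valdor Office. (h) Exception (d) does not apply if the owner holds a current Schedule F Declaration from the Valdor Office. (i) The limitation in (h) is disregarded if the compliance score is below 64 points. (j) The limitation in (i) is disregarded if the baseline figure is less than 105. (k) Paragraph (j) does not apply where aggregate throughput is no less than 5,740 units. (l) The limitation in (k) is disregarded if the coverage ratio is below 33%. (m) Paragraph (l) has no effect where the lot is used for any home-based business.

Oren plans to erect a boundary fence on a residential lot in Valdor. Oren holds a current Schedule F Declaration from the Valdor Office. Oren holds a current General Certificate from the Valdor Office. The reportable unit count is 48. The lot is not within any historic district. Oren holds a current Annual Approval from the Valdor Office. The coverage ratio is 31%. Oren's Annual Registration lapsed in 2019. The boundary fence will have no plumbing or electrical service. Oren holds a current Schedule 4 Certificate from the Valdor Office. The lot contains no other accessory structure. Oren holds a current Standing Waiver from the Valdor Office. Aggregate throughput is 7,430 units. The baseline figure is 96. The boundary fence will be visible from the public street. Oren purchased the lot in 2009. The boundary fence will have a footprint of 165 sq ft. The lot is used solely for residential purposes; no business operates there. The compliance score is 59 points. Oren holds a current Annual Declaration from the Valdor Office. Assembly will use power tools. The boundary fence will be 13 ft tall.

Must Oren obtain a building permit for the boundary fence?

Yes — Oren must obtain a building permit.

Exception (a) requires that the structure uses only unpowered hand tools for assembly; but assembly uses power tools, so (a) is unavailable.
Exception (b) is satisfied on its face — a current Annual Approval is held; the reportable unit count is 48, below the 52 limit; a current Standing Waiver is held. But: (f) applies — a current General Certificate is held. So (b) is unavailable.
Exception (c) does not apply: the structure will be visible from the street.
All of (d)'s requirements are met (the structure's footprint is 165 sq ft, less than the 180 sq ft limit; a current Annual Declaration is held; the lot has no other accessory structure). However, paragraphs (h)–(m) must be considered: (h) operates against (d): a current Schedule F Declaration is held. (i) is triggered (the compliance score is 59 points, below the 64 points limit), but is set aside by (j): (j) operates against (i): the baseline figure is 96, less than the 105 limit. (k) would limit (j) — aggregate throughput is 7,430 units, meeting the 5,740 units threshold — but (l) sets (k) aside: (l) operates against (k): the coverage ratio is 31%, below the 33% limit. (m), which would lift (l), does not operate here — the lot is solely residential. So (d) is unavailable.
Every exception is unavailable, so the rule governs.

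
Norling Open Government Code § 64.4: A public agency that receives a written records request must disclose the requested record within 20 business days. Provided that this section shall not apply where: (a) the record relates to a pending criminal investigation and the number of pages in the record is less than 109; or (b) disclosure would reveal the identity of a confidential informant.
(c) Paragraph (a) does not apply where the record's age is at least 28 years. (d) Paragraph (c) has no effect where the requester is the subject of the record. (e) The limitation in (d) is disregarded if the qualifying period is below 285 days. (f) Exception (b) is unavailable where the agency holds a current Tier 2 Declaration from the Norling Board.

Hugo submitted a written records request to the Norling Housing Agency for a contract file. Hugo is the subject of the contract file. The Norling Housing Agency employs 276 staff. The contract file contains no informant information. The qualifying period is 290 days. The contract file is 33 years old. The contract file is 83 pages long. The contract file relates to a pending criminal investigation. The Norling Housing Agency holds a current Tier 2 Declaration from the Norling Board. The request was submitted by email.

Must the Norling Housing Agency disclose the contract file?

No — exception (a) applies; the Norling Housing Agency is not required to disclose the contract file.

All of (a)'s requirements are met (the contract file relates to a pending investigation; the number of pages in the record is 83, less than the 109 limit). Considering the limiting provisions: (c) is engaged (the record's age is 33 years, meeting the 28 years threshold), but is set aside by (d): (d) is engaged — Hugo is the subject of the contract file. (e), which would lift (d), is inapplicable — the qualifying period is 290 days, not below 285 days. (a) remains available.
Exception (b) fails — the contract file contains no informant information.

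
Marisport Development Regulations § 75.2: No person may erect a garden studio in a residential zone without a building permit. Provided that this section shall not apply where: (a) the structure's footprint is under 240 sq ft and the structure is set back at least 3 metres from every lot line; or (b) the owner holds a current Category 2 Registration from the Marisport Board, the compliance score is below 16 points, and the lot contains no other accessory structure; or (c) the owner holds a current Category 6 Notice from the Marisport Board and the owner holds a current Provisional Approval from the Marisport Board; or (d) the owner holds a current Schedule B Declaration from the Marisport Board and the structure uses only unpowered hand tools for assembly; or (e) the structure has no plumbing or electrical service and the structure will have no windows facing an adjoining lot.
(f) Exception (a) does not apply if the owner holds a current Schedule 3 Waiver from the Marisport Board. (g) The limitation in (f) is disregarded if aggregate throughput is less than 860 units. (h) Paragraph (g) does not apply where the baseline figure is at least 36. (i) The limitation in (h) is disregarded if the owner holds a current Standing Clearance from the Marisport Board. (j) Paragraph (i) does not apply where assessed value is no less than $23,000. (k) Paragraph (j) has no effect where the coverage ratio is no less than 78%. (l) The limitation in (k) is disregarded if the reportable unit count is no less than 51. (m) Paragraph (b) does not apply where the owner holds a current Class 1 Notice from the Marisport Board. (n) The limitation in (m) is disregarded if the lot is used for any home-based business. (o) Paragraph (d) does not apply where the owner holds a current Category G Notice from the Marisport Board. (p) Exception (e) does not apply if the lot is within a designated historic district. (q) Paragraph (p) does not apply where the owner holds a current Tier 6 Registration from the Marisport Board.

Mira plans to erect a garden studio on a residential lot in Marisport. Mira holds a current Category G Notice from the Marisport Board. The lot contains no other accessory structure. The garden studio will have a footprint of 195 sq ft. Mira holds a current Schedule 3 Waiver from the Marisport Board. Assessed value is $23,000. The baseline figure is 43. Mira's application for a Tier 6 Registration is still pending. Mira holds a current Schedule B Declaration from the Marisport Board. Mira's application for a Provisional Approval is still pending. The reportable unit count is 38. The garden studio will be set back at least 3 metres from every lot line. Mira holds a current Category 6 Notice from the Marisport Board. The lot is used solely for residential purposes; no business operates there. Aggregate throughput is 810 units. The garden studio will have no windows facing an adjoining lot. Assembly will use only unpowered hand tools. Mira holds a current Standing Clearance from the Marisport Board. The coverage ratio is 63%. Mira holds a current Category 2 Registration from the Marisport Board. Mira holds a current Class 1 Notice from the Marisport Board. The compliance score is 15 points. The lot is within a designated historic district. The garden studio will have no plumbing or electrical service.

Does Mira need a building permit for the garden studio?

Yes — Mira must obtain a building permit.

All of (a)'s requirements are met (the structure's footprint is 195 sq ft, under the 240 sq ft limit; the setback is at least 3 m on every side). But: (f) operates against (a): a current Schedule 3 Waiver is held. (g) would limit (f) — aggregate throughput is 810 units, less than the 860 units limit — but (h) sets (g) aside: (h) is engaged — the baseline figure is 43, meeting the 36 threshold. (i) would limit (h) — a current Standing Clearance is held — but (j) sets (i) aside: (j) operates against (i): assessed value is $23,000, meeting the $23,000 threshold. (k), which would lift (j), does not operate here — the coverage ratio is 63%, short of 78%. So (a) is unavailable.
Exception (b)'s conditions are all satisfied: a current Category 2 Registration is held; the compliance score is 15 points, below the 16 points limit; the lot has no other accessory structure. But applying paragraphs (m)–(n): (m) operates — a current Class 1 Notice is held. (n) is inapplicable (the lot is solely residential), so (m) stands. (b) is therefore removed.
Exception (c) fails — no current Provisional Approval is held.
Exception (d): a current Schedule B Declaration is held; assembly uses only hand tools — every condition holds. Turning to paragraph (o): (o) operates against (d): a current Category G Notice is held. Exception (d) does not apply.
Exception (e) is satisfied on its face — there is no plumbing or electrical service; no windows face an adjoining lot. However, paragraphs (p)–(q) must be considered: (p) operates — the lot is in a historic district. (q), which would lift (p), does not operate here — the Tier 6 Registration is not current. So (e) is unavailable.
No exception applies. The general rule governs.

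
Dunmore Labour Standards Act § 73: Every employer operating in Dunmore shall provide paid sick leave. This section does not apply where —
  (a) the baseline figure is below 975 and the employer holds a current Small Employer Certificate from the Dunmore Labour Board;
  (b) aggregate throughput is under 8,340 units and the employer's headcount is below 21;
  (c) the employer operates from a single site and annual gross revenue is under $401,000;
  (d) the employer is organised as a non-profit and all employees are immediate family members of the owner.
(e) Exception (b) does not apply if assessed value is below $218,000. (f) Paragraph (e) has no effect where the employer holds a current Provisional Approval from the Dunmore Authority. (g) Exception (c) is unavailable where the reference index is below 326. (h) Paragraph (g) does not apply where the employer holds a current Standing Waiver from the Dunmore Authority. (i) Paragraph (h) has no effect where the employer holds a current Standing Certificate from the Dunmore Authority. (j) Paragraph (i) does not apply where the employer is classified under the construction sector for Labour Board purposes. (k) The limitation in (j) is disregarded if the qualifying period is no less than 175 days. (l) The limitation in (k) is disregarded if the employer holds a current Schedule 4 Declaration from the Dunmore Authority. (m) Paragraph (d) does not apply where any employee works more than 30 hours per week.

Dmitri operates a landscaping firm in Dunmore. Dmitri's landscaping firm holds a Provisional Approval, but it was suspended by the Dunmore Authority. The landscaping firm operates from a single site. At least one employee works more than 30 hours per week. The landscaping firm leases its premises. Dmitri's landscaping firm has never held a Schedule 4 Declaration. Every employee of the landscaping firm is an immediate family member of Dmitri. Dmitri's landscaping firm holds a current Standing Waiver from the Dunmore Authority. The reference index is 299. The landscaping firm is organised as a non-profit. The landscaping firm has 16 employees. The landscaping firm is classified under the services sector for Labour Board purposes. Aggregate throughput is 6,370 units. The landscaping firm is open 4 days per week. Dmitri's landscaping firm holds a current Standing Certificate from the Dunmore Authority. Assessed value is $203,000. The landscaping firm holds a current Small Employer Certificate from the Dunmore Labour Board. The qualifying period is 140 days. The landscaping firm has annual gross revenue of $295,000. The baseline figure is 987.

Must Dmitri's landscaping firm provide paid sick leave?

Exception (a) does not apply: the baseline figure is 987, not below 975.
Exception (b) is satisfied on its face — aggregate throughput is 6,370 units, under the 8,340 units limit; the employer's headcount is 16, below the 21 limit. Turning to paragraphs (e)–(f): (e) is engaged — assessed value is $203,000, below the $218,000 limit. (f), which would lift (e), does not operate here — no current Provisional Approval is held. So (b) is unavailable.
Exception (c)'s conditions are all satisfied: the employer operates from a single site; annual gross revenue is $295,000, under the $401,000 limit. Turning to paragraphs (g)–(l): (g) applies — the reference index is 299, below the 326 limit. (h) is triggered (a current Standing Waiver is held), but is displaced by (i): (i) is engaged — a current Standing Certificate is held. (j), which would lift (i), is inapplicable — the landscaping firm is classified under the services sector. Exception (c) does not apply.
Exception (d): the employer is a non-profit; every employee is an immediate family member — every condition holds. But: (m) is engaged — at least one employee exceeds 30 hours/week. (d) is therefore removed.
None of the exceptions is available; § 73 applies in full.

Yes — Dmitri's landscaping firm must provide paid sick leave.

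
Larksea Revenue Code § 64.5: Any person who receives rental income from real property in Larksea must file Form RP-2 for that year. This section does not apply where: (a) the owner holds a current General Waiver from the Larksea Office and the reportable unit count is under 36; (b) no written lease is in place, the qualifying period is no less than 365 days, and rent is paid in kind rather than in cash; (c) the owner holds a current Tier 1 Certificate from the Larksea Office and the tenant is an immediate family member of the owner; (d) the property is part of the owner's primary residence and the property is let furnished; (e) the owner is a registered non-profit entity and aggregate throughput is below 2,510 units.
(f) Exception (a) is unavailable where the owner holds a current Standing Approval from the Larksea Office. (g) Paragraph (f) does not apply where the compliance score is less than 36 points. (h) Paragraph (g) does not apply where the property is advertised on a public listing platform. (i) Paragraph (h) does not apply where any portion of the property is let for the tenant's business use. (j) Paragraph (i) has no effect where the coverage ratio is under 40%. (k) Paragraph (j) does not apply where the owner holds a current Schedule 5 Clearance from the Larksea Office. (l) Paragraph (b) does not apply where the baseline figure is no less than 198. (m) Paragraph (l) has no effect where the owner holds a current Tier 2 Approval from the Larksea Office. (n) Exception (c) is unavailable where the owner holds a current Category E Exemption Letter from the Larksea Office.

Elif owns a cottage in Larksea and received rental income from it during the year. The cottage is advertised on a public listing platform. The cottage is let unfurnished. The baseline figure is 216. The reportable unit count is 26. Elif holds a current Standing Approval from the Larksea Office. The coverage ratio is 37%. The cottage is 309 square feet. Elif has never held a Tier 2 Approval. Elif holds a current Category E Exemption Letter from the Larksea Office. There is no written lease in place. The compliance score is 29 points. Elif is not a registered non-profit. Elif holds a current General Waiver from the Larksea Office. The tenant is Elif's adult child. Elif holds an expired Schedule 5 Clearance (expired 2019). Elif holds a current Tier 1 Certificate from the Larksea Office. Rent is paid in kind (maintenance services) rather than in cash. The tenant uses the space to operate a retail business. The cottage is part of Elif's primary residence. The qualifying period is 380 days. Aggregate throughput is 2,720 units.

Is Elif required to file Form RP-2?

Exception (a)'s conditions are all satisfied: a current General Waiver is held; the reportable unit count is 26, under the 36 limit. But applying paragraphs (f)–(k): (f) operates against (a): a current Standing Approval is held. (g) would limit (f) — the compliance score is 29 points, less than the 36 points limit — but (h) sets (g) aside: (h) applies — the property is publicly advertised. (i) operates (the space is let for business use), but yields to (j): (j) applies — the coverage ratio is 37%, under the 40% limit. (k) is inapplicable (the Schedule 5 Clearance is not current), so (j) stands. (a) is therefore removed.
Exception (b)'s conditions are all satisfied: there is no written lease; the qualifying period is 380 days, meeting the 365 days threshold; rent is paid in kind. But: (l) operates — the baseline figure is 216, meeting the 198 threshold. (m) is not engaged (the Tier 2 Approval is not current), so (l) stands. (b) is therefore removed.
All of (c)'s requirements are met (a current Tier 1 Certificate is held; the tenant is an immediate family member). But applying paragraph (n): (n) is engaged — a current Category E Exemption Letter is held. Exception (c) does not apply.
Exception (d) does not apply: the property is let unfurnished.
Exception (e) fails — Elif is not a registered non-profit.
None of the exceptions is available; § 64.5 applies in full.

Yes — Elif must file Form RP-2.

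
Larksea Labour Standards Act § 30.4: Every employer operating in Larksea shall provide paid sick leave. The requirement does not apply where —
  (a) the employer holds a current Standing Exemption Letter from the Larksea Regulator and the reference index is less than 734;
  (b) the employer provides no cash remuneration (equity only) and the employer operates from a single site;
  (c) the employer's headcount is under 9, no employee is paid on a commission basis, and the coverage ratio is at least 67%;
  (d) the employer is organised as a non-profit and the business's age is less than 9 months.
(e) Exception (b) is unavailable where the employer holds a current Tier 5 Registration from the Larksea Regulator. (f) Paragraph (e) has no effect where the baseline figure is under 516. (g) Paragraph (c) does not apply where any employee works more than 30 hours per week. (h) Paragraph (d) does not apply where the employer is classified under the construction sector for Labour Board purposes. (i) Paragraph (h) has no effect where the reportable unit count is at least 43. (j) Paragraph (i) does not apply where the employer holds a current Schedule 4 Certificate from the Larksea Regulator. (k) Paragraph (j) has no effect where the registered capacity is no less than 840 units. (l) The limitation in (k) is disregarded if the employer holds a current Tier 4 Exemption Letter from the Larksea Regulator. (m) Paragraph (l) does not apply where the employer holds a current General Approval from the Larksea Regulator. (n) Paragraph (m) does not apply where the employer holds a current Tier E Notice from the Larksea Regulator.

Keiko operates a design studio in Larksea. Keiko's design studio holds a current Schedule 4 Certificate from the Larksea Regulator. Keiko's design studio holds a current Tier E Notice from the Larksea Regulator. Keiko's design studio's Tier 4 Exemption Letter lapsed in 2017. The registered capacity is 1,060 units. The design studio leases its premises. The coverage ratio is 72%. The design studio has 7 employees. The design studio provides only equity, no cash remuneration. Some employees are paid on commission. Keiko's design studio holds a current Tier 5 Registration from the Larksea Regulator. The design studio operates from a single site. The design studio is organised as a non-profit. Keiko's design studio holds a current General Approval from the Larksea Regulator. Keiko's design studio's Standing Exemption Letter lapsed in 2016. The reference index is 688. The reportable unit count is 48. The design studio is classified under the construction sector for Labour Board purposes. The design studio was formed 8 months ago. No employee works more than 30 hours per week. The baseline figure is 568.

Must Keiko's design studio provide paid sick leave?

No — exception (d) applies; Keiko's design studio is not required to provide paid sick leave.

Exception (a) requires that the employer holds a current Standing Exemption Letter from the Larksea Regulator; but there is no Standing Exemption Letter in force, so (a) is unavailable.
Exception (b): remuneration is equity-only; the employer operates from a single site — every condition holds. But: (e) operates against (b): a current Tier 5 Registration is held. (f) is not triggered (the baseline figure is 568, not under 516), so (e) stands. So (b) is unavailable.
Exception (c) requires that no employee is paid on a commission basis; but some employees are paid on commission, so (c) is unavailable.
Exception (d) is satisfied on its face — the employer is a non-profit; the business's age is 8 months, less than the 9 months limit. Under paragraphs (h)–(n): (h) is engaged (the design studio is classified under the construction sector), but yields to (i): (i) operates against (h): the reportable unit count is 48, meeting the 43 threshold. (j) would limit (i) — a current Schedule 4 Certificate is held — but (k) sets (j) aside: (k) applies — the registered capacity is 1,060 units, meeting the 840 units threshold. (l) does not operate here (there is no Tier 4 Exemption Letter in force), so (k) stands. So (d) applies.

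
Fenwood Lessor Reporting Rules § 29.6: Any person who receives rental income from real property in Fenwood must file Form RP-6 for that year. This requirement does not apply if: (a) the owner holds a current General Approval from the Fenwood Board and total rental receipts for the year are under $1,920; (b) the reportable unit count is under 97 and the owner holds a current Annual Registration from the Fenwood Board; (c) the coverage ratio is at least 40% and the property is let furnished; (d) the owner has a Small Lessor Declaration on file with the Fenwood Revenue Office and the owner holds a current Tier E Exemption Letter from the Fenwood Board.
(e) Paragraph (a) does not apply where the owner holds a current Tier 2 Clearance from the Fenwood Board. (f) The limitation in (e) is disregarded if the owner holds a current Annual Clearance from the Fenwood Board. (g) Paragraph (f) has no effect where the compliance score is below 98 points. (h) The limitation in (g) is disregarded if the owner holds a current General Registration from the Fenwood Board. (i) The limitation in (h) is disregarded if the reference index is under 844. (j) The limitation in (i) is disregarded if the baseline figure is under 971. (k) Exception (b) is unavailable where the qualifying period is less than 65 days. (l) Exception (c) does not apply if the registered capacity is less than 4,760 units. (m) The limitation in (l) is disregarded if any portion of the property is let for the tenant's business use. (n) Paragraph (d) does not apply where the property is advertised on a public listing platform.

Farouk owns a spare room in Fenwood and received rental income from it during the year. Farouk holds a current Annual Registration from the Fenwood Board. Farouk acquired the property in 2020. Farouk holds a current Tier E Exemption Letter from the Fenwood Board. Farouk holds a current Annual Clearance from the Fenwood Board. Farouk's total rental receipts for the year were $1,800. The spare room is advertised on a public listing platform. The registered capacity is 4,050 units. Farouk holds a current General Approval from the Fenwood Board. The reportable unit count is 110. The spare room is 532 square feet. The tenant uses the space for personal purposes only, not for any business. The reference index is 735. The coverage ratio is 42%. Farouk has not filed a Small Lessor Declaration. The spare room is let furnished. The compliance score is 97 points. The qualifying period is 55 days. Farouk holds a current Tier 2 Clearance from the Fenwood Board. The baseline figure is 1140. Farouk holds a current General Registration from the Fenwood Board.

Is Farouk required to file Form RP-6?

Exception (a)'s conditions are all satisfied: a current General Approval is held; total rental receipts for the year are $1,800, under the $1,920 limit. But applying paragraphs (e)–(j): (e) is engaged — a current Tier 2 Clearance is held. (f) would limit (e) — a current Annual Clearance is held — but (g) sets (f) aside: (g) is triggered — the compliance score is 97 points, below the 98 points limit. (h) applies (a current General Registration is held), but is displaced by (i): (i) applies — the reference index is 735, under the 844 limit. (j), which would lift (i), is inapplicable — the baseline figure is 1,140, not under 971. So (a) is unavailable.
Exception (b) fails — the reportable unit count is 110, not under 97.
All of (c)'s requirements are met (the coverage ratio is 42%, meeting the 40% threshold; the property is let furnished). Turning to paragraphs (l)–(m): (l) is triggered — the registered capacity is 4,050 units, less than the 4,760 units limit. (m), which would lift (l), is not triggered — the space is used for personal purposes only. (c) is therefore removed.
Exception (d) does not apply: no Small Lessor Declaration is on file.
No exception is made out. Farouk falls within the general rule.

Yes — Farouk must file Form RP-6.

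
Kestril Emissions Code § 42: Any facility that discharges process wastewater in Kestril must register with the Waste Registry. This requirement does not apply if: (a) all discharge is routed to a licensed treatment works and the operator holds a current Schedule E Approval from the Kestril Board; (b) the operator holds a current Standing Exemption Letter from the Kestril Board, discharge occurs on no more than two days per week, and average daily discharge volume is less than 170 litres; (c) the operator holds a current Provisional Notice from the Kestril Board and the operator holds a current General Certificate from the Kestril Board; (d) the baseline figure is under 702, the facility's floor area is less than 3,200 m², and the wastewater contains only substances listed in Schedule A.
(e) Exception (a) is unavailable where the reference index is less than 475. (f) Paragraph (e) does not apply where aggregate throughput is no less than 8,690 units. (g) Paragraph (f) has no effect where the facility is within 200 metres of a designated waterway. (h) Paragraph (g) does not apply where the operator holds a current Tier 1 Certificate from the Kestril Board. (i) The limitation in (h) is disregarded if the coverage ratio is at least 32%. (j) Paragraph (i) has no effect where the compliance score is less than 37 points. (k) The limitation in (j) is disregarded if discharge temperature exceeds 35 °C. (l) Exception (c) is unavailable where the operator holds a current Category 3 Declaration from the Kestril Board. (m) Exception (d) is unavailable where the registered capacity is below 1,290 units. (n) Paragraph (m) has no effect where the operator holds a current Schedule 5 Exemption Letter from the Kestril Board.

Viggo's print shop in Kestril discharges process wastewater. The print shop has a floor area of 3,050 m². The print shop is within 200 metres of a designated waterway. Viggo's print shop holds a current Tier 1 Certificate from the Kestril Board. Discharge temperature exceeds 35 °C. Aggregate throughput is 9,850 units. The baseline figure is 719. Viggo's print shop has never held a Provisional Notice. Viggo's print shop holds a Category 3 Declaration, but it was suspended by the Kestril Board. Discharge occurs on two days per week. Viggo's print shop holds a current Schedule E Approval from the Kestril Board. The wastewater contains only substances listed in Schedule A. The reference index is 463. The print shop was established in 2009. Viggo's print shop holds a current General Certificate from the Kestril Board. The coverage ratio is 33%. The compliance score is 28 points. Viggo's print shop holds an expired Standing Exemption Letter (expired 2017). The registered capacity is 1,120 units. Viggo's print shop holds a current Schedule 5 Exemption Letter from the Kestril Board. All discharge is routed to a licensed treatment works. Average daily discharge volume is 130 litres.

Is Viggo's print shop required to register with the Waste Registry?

Yes — Viggo's print shop must register with the Waste Registry.

Exception (a)'s conditions are all satisfied: discharge is routed to a licensed treatment works; a current Schedule E Approval is held. However, paragraphs (e)–(k) must be considered: (e) operates against (a): the reference index is 463, less than the 475 limit. (f) would limit (e) — aggregate throughput is 9,850 units, meeting the 8,690 units threshold — but (g) sets (f) aside: (g) is engaged — the print shop is within 200 m of a designated waterway. (h) is engaged (a current Tier 1 Certificate is held), but yields to (i): (i) is triggered — the coverage ratio is 33%, meeting the 32% threshold. (j) would limit (i) — the compliance score is 28 points, less than the 37 points limit — but (k) sets (j) aside: (k) applies — discharge temperature exceeds 35 °C. Exception (a) does not apply.
Exception (b) does not apply: there is no Standing Exemption Letter in force.
Exception (c) requires that the operator holds a current Provisional Notice from the Kestril Board; but there is no Provisional Notice in force, so (c) is unavailable.
Exception (d) fails — the baseline figure is 719, not under 702.
Every exception is unavailable, so the rule governs.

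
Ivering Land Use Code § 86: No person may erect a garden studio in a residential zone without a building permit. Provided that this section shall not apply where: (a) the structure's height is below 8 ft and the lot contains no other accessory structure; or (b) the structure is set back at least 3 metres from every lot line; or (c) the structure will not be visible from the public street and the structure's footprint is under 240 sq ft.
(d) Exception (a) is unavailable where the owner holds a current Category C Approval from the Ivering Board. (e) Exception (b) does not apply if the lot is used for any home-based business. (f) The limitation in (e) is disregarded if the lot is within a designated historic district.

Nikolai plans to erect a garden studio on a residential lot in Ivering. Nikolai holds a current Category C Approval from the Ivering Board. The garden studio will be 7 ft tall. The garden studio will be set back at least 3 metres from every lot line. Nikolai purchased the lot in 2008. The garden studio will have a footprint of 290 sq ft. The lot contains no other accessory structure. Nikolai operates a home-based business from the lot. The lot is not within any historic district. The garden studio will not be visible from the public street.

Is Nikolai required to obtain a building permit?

Yes — Nikolai must obtain a building permit.

All of (a)'s requirements are met (the structure's height is 7 ft, below the 8 ft limit; the lot has no other accessory structure). But: (d) operates against (a): a current Category C Approval is held. Exception (a) does not apply.
Exception (b): the setback is at least 3 m on every side — every condition holds. Turning to paragraphs (e)–(f): (e) operates against (b): a home-based business operates on the lot. (f) is not engaged (the lot is not in a historic district), so (e) stands. (b) is therefore removed.
Exception (c) does not apply: the structure's footprint is 290 sq ft, not under 240 sq ft.
No exception is made out. Nikolai falls within the general rule.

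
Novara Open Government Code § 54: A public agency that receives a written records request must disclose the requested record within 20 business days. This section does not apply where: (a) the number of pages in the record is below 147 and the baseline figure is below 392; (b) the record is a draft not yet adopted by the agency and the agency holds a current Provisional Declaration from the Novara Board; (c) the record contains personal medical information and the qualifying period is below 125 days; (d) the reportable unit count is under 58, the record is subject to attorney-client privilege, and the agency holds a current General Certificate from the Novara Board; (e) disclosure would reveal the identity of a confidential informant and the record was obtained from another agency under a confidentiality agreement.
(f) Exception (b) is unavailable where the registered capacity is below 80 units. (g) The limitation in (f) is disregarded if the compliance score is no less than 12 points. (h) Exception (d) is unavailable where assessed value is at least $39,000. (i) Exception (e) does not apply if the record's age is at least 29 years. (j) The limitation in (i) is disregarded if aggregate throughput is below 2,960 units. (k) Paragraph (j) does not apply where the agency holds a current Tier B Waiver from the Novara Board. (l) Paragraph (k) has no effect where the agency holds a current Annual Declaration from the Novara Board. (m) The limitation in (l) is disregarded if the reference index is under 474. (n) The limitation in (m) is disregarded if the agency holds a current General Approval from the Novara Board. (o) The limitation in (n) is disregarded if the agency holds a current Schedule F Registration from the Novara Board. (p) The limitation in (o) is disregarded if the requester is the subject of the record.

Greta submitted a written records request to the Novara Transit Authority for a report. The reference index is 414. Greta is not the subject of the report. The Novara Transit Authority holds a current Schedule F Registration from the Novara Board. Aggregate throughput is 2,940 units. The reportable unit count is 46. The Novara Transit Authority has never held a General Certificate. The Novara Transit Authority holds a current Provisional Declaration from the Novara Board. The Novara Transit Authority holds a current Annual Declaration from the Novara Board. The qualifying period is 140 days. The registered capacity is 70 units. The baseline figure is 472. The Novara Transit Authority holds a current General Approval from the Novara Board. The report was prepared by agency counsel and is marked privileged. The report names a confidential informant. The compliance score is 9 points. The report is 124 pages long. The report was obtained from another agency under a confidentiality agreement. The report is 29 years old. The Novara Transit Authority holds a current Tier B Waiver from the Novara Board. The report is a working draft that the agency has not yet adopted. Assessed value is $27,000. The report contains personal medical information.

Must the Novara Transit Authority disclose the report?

Exception (a) does not apply: the baseline figure is 472, not below 392.
Exception (b) is satisfied on its face — the report is an unadopted draft; a current Provisional Declaration is held. However, paragraphs (f)–(g) must be considered: (f) operates against (b): the registered capacity is 70 units, below the 80 units limit. (g) is not engaged (the compliance score is 9 points, short of 12 points), so (f) stands. (b) is therefore removed.
Exception (c) does not apply: the qualifying period is 140 days, not below 125 days.
Exception (d) fails — the General Certificate is not current.
Exception (e)'s conditions are all satisfied: the report names a confidential informant; the report was obtained under a confidentiality agreement. But: (i) operates against (e): the record's age is 29 years, meeting the 29 years threshold. (j) applies (aggregate throughput is 2,940 units, below the 2,960 units limit), but yields to (k): (k) applies — a current Tier B Waiver is held. (l) would limit (k) — a current Annual Declaration is held — but (m) sets (l) aside: (m) operates against (l): the reference index is 414, under the 474 limit. (n) would limit (m) — a current General Approval is held — but (o) sets (n) aside: (o) operates against (n): a current Schedule F Registration is held. (p) does not operate here (Greta is not the subject of the report), so (o) stands. (e) is therefore removed.
No exception is made out. the Novara Transit Authority falls within the general rule.

Yes — the Novara Transit Authority must disclose the report.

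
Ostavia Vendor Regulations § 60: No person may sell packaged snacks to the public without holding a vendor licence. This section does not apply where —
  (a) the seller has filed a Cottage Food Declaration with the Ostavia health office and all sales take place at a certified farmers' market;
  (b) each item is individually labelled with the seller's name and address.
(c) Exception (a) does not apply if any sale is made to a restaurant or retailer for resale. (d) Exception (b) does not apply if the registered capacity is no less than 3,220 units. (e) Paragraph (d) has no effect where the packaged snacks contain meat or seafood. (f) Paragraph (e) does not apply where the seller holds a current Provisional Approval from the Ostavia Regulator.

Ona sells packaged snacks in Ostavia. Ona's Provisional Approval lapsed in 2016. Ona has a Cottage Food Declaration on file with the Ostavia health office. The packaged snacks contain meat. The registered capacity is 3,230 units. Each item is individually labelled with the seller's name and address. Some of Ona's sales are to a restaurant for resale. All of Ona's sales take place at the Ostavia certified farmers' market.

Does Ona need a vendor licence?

Exception (a): a Cottage Food Declaration is on file; all sales are at a certified farmers' market — every condition holds. Turning to paragraph (c): (c) operates against (a): some sales are to a restaurant for resale. (a) is therefore removed.
Exception (b) is satisfied on its face — items are individually labelled. Under paragraphs (d)–(f): (d) would limit (b) — the registered capacity is 3,230 units, meeting the 3,220 units threshold — but (e) sets (d) aside: (e) operates against (d): the packaged snacks contain meat. (f) does not operate here (no current Provisional Approval is held), so (e) stands. Exception (b) stands.

No — exception (b) applies; Ona is not required to hold a vendor licence.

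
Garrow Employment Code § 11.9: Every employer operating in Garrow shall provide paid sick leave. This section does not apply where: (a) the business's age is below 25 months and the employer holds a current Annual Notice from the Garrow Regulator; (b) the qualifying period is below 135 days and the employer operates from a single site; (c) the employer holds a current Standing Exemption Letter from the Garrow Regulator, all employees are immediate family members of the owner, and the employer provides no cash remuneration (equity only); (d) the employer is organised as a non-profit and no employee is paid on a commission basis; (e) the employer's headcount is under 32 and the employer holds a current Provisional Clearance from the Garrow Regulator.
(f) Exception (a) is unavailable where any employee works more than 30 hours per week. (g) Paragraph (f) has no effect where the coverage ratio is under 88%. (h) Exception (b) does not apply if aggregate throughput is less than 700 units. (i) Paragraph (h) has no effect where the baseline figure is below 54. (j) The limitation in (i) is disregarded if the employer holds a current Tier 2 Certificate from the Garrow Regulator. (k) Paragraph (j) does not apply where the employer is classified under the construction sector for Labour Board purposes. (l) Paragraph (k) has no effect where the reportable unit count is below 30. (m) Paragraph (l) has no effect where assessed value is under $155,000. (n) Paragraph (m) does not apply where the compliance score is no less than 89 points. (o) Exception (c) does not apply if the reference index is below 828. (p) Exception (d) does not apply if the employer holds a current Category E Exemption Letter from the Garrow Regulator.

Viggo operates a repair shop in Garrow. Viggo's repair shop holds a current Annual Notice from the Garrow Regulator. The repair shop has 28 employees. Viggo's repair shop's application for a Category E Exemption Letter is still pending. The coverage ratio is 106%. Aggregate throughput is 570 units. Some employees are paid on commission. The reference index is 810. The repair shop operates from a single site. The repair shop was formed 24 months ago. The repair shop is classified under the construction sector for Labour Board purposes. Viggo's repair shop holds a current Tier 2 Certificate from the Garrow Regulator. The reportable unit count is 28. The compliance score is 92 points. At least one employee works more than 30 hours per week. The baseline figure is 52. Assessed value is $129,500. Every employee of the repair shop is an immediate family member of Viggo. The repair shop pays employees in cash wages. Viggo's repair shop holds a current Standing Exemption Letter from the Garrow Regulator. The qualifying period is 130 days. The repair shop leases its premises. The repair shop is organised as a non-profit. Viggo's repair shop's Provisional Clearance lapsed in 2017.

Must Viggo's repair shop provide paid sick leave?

Exception (a): the business's age is 24 months, below the 25 months limit; a current Annual Notice is held — every condition holds. Turning to paragraphs (f)–(g): (f) is triggered — at least one employee exceeds 30 hours/week. (g) is not engaged (the coverage ratio is 106%, not under 88%), so (f) stands. (a) is therefore removed.
Exception (b)'s conditions are all satisfied: the qualifying period is 130 days, below the 135 days limit; the employer operates from a single site. However, paragraphs (h)–(n) must be considered: (h) operates against (b): aggregate throughput is 570 units, less than the 700 units limit. (i) is engaged (the baseline figure is 52, below the 54 limit), but is displaced by (j): (j) operates against (i): a current Tier 2 Certificate is held. (k) would limit (j) — the repair shop is classified under the construction sector — but (l) sets (k) aside: (l) operates against (k): the reportable unit count is 28, below the 30 limit. (m) is triggered (assessed value is $129,500, under the $155,000 limit), but is itself disapplied by (n): (n) operates against (m): the compliance score is 92 points, meeting the 89 points threshold. Exception (b) does not apply.
Exception (c) requires that the employer provides no cash remuneration (equity only); but employees are paid cash wages, so (c) is unavailable.
Exception (d) does not apply: some employees are paid on commission.
Exception (e) fails — the Provisional Clearance is not current.
No exception applies. The general rule governs.

Yes — Viggo's repair shop must provide paid sick leave.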